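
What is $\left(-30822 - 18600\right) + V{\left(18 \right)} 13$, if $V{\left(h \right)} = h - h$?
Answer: $-49422$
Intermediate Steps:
$V{\left(h \right)} = 0$
$\left(-30822 - 18600\right) + V{\left(18 \right)} 13 = \left(-30822 - 18600\right) + 0 \cdot 13 = -49422 + 0 = -49422$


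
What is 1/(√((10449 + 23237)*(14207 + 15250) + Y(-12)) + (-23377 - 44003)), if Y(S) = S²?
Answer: -11230/591295959 - √110254294/1182591918 ≈ -2.7871e-5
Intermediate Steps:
1/(√((10449 + 23237)*(14207 + 15250) + Y(-12)) + (-23377 - 44003)) = 1/(√((10449 + 23237)*(14207 + 15250) + (-12)²) + (-23377 - 44003)) = 1/(√(33686*29457 + 144) - 67380) = 1/(√(992288502 + 144) - 67380) = 1/(√992288646 - 67380) = 1/(3*√110254294 - 67380) = 1/(-67380 + 3*√110254294)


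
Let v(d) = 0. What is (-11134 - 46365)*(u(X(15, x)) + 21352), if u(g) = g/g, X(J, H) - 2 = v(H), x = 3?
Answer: -1227776147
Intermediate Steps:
X(J, H) = 2 (X(J, H) = 2 + 0 = 2)
u(g) = 1
(-11134 - 46365)*(u(X(15, x)) + 21352) = (-11134 - 46365)*(1 + 21352) = -57499*21353 = -1227776147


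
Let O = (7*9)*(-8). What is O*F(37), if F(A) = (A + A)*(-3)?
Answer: 111888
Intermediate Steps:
F(A) = -6*A (F(A) = (2*A)*(-3) = -6*A)
O = -504 (O = 63*(-8) = -504)
O*F(37) = -(-3024)*37 = -504*(-222) = 111888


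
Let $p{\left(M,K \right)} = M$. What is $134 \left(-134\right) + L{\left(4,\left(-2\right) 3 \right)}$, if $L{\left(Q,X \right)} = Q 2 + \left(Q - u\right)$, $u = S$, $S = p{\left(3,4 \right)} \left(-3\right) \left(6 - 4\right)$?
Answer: $-17926$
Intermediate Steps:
$S = -18$ ($S = 3 \left(-3\right) \left(6 - 4\right) = \left(-9\right) 2 = -18$)
$u = -18$
$L{\left(Q,X \right)} = 18 + 3 Q$ ($L{\left(Q,X \right)} = Q 2 + \left(Q - -18\right) = 2 Q + \left(Q + 18\right) = 2 Q + \left(18 + Q\right) = 18 + 3 Q$)
$134 \left(-134\right) + L{\left(4,\left(-2\right) 3 \right)} = 134 \left(-134\right) + \left(18 + 3 \cdot 4\right) = -17956 + \left(18 + 12\right) = -17956 + 30 = -17926$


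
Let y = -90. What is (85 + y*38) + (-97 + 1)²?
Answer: 5881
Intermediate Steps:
(85 + y*38) + (-97 + 1)² = (85 - 90*38) + (-97 + 1)² = (85 - 3420) + (-96)² = -3335 + 9216 = 5881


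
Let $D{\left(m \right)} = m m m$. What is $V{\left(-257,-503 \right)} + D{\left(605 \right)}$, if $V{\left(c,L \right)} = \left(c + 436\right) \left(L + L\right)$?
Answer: $221265051$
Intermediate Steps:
$D{\left(m \right)} = m^{3}$ ($D{\left(m \right)} = m^{2} m = m^{3}$)
$V{\left(c,L \right)} = 2 L \left(436 + c\right)$ ($V{\left(c,L \right)} = \left(436 + c\right) 2 L = 2 L \left(436 + c\right)$)
$V{\left(-257,-503 \right)} + D{\left(605 \right)} = 2 \left(-503\right) \left(436 - 257\right) + 605^{3} = 2 \left(-503\right) 179 + 221445125 = -180074 + 221445125 = 221265051$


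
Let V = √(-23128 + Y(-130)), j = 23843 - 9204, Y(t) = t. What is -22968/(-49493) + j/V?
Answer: 22968/49493 - 14639*I*√23258/23258 ≈ 0.46407 - 95.99*I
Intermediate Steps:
j = 14639
V = I*√23258 (V = √(-23128 - 130) = √(-23258) = I*√23258 ≈ 152.51*I)
-22968/(-49493) + j/V = -22968/(-49493) + 14639/((I*√23258)) = -22968*(-1/49493) + 14639*(-I*√23258/23258) = 22968/49493 - 14639*I*√23258/23258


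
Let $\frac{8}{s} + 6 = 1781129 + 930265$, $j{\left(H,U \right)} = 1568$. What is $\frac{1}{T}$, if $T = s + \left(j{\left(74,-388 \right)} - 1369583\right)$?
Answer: $- \frac{677847}{927304863703} \approx -7.3099 \cdot 10^{-7}$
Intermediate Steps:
$s = \frac{2}{677847}$ ($s = \frac{8}{-6 + \left(1781129 + 930265\right)} = \frac{8}{-6 + 2711394} = \frac{8}{2711388} = 8 \cdot \frac{1}{2711388} = \frac{2}{677847} \approx 2.9505 \cdot 10^{-6}$)
$T = - \frac{927304863703}{677847}$ ($T = \frac{2}{677847} + \left(1568 - 1369583\right) = \frac{2}{677847} - 1368015 = - \frac{927304863703}{677847} \approx -1.368 \cdot 10^{6}$)
$\frac{1}{T} = \frac{1}{- \frac{927304863703}{677847}} = - \frac{677847}{927304863703}$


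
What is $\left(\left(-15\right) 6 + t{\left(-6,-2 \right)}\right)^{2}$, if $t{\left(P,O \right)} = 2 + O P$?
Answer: $5776$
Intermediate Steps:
$\left(\left(-15\right) 6 + t{\left(-6,-2 \right)}\right)^{2} = \left(\left(-15\right) 6 + \left(2 - -12\right)\right)^{2} = \left(-90 + \left(2 + 12\right)\right)^{2} = \left(-90 + 14\right)^{2} = \left(-76\right)^{2} = 5776$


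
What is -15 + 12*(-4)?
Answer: -63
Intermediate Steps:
-15 + 12*(-4) = -15 - 48 = -63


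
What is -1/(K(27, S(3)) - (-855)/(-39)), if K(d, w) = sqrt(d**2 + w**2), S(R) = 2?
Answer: -3705/42652 - 169*sqrt(733)/42652 ≈ -0.19414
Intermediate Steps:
-1/(K(27, S(3)) - (-855)/(-39)) = -1/(sqrt(27**2 + 2**2) - (-855)/(-39)) = -1/(sqrt(729 + 4) - (-855)*(-1)/39) = -1/(sqrt(733) - 19*15/13) = -1/(sqrt(733) - 285/13) = -1/(-285/13 + sqrt(733))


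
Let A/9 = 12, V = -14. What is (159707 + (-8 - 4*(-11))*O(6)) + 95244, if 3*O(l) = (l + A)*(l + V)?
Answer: 244007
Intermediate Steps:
A = 108 (A = 9*12 = 108)
O(l) = (-14 + l)*(108 + l)/3 (O(l) = ((l + 108)*(l - 14))/3 = ((108 + l)*(-14 + l))/3 = ((-14 + l)*(108 + l))/3 = (-14 + l)*(108 + l)/3)
(159707 + (-8 - 4*(-11))*O(6)) + 95244 = (159707 + (-8 - 4*(-11))*(-504 + (⅓)*6² + (94/3)*6)) + 95244 = (159707 + (-8 + 44)*(-504 + (⅓)*36 + 188)) + 95244 = (159707 + 36*(-504 + 12 + 188)) + 95244 = (159707 + 36*(-304)) + 95244 = (159707 - 10944) + 95244 = 148763 + 95244 = 244007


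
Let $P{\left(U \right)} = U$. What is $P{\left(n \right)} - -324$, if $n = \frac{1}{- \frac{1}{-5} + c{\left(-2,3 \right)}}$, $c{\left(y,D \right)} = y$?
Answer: $\frac{2911}{9} \approx 323.44$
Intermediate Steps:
$n = - \frac{5}{9}$ ($n = \frac{1}{- \frac{1}{-5} - 2} = \frac{1}{\left(-1\right) \left(- \frac{1}{5}\right) - 2} = \frac{1}{\frac{1}{5} - 2} = \frac{1}{- \frac{9}{5}} = - \frac{5}{9} \approx -0.55556$)
$P{\left(n \right)} - -324 = - \frac{5}{9} - -324 = - \frac{5}{9} + 324 = \frac{2911}{9}$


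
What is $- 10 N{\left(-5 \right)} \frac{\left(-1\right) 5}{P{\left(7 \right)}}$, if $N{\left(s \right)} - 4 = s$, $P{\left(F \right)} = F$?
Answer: $- \frac{50}{7} \approx -7.1429$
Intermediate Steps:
$N{\left(s \right)} = 4 + s$
$- 10 N{\left(-5 \right)} \frac{\left(-1\right) 5}{P{\left(7 \right)}} = - 10 \left(4 - 5\right) \frac{\left(-1\right) 5}{7} = \left(-10\right) \left(-1\right) \left(\left(-5\right) \frac{1}{7}\right) = 10 \left(- \frac{5}{7}\right) = - \frac{50}{7}$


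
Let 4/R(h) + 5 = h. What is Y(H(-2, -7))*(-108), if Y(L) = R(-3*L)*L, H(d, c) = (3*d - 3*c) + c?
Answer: 3456/29 ≈ 119.17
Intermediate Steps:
R(h) = 4/(-5 + h)
H(d, c) = -2*c + 3*d (H(d, c) = (-3*c + 3*d) + c = -2*c + 3*d)
Y(L) = 4*L/(-5 - 3*L) (Y(L) = (4/(-5 - 3*L))*L = 4*L/(-5 - 3*L))
Y(H(-2, -7))*(-108) = -4*(-2*(-7) + 3*(-2))/(5 + 3*(-2*(-7) + 3*(-2)))*(-108) = -4*(14 - 6)/(5 + 3*(14 - 6))*(-108) = -4*8/(5 + 3*8)*(-108) = -4*8/(5 + 24)*(-108) = -4*8/29*(-108) = -4*8*1/29*(-108) = -32/29*(-108) = 3456/29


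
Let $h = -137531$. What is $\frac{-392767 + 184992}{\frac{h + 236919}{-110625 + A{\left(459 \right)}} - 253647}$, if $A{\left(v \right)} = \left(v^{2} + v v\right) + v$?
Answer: $\frac{16164687225}{19733458106} \approx 0.81915$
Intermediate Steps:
$A{\left(v \right)} = v + 2 v^{2}$ ($A{\left(v \right)} = \left(v^{2} + v^{2}\right) + v = 2 v^{2} + v = v + 2 v^{2}$)
$\frac{-392767 + 184992}{\frac{h + 236919}{-110625 + A{\left(459 \right)}} - 253647} = \frac{-392767 + 184992}{\frac{-137531 + 236919}{-110625 + 459 \left(1 + 2 \cdot 459\right)} - 253647} = - \frac{207775}{\frac{99388}{-110625 + 459 \left(1 + 918\right)} - 253647} = - \frac{207775}{\frac{99388}{-110625 + 459 \cdot 919} - 253647} = - \frac{207775}{\frac{99388}{-110625 + 421821} - 253647} = - \frac{207775}{\frac{99388}{311196} - 253647} = - \frac{207775}{99388 \cdot \frac{1}{311196} - 253647} = - \frac{207775}{\frac{24847}{77799} - 253647} = - \frac{207775}{- \frac{19733458106}{77799}} = \left(-207775\right) \left(- \frac{77799}{19733458106}\right) = \frac{16164687225}{19733458106}$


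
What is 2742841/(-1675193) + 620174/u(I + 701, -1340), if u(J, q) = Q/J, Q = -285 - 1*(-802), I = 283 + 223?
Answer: 1253964332254677/866074781 ≈ 1.4479e+6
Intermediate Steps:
I = 506
Q = 517 (Q = -285 + 802 = 517)
u(J, q) = 517/J
2742841/(-1675193) + 620174/u(I + 701, -1340) = 2742841/(-1675193) + 620174/((517/(506 + 701))) = 2742841*(-1/1675193) + 620174/((517/1207)) = -2742841/1675193 + 620174/((517*(1/1207))) = -2742841/1675193 + 620174/(517/1207) = -2742841/1675193 + 620174*(1207/517) = -2742841/1675193 + 748550018/517 = 1253964332254677/866074781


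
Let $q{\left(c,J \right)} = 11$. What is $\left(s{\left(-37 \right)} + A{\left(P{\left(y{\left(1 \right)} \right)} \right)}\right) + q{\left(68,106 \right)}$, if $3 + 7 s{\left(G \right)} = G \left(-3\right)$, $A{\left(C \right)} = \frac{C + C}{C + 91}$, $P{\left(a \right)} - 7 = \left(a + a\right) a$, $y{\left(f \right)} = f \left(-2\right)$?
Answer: $\frac{9910}{371} \approx 26.712$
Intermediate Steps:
$y{\left(f \right)} = - 2 f$
$P{\left(a \right)} = 7 + 2 a^{2}$ ($P{\left(a \right)} = 7 + \left(a + a\right) a = 7 + 2 a a = 7 + 2 a^{2}$)
$A{\left(C \right)} = \frac{2 C}{91 + C}$
$s{\left(G \right)} = - \frac{3}{7} - \frac{3 G}{7}$ ($s{\left(G \right)} = - \frac{3}{7} + \frac{G \left(-3\right)}{7} = - \frac{3}{7} + \frac{\left(-3\right) G}{7} = - \frac{3}{7} - \frac{3 G}{7}$)
$\left(s{\left(-37 \right)} + A{\left(P{\left(y{\left(1 \right)} \right)} \right)}\right) + q{\left(68,106 \right)} = \left(\left(- \frac{3}{7} - - \frac{111}{7}\right) + \frac{2 \left(7 + 2 \left(\left(-2\right) 1\right)^{2}\right)}{91 + \left(7 + 2 \left(\left(-2\right) 1\right)^{2}\right)}\right) + 11 = \left(\left(- \frac{3}{7} + \frac{111}{7}\right) + \frac{2 \left(7 + 2 \left(-2\right)^{2}\right)}{91 + \left(7 + 2 \left(-2\right)^{2}\right)}\right) + 11 = \left(\frac{108}{7} + \frac{2 \left(7 + 2 \cdot 4\right)}{91 + \left(7 + 2 \cdot 4\right)}\right) + 11 = \left(\frac{108}{7} + \frac{2 \left(7 + 8\right)}{91 + \left(7 + 8\right)}\right) + 11 = \left(\frac{108}{7} + 2 \cdot 15 \frac{1}{91 + 15}\right) + 11 = \left(\frac{108}{7} + 2 \cdot 15 \cdot \frac{1}{106}\right) + 11 = \left(\frac{108}{7} + \frac{15}{53}\right) + 11 = \frac{5829}{371} + 11 = \frac{9910}{371}$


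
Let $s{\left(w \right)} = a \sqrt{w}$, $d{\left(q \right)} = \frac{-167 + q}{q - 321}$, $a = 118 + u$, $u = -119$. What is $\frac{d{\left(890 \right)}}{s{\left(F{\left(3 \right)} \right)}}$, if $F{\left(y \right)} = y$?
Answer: $- \frac{241 \sqrt{3}}{569} \approx -0.73361$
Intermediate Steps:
$a = -1$ ($a = 118 - 119 = -1$)
$d{\left(q \right)} = \frac{-167 + q}{-321 + q}$
$s{\left(w \right)} = - \sqrt{w}$
$\frac{d{\left(890 \right)}}{s{\left(F{\left(3 \right)} \right)}} = \frac{\frac{1}{-321 + 890} \left(-167 + 890\right)}{\left(-1\right) \sqrt{3}} = \frac{1}{569} \cdot 723 \left(- \frac{\sqrt{3}}{3}\right) = \frac{723 \left(- \frac{\sqrt{3}}{3}\right)}{569} = - \frac{241 \sqrt{3}}{569}$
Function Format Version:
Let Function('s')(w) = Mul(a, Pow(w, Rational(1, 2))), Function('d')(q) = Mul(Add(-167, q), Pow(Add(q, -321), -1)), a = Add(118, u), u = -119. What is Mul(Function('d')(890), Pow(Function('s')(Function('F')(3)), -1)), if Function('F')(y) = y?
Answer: Mul(Rational(-241, 569), Pow(3, Rational(1, 2))) ≈ -0.73361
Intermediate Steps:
a = -1 (a = Add(118, -119) = -1)
Function('d')(q) = Mul(Pow(Add(-321, q), -1), Add(-167, q)) (Function('d')(q) = Mul(Add(-167, q), Pow(Add(-321, q), -1)) = Mul(Pow(Add(-321, q), -1), Add(-167, q)))
Function('s')(w) = Mul(-1, Pow(w, Rational(1, 2)))
Mul(Function('d')(890), Pow(Function('s')(Function('F')(3)), -1)) = Mul(Mul(Pow(Add(-321, 890), -1), Add(-167, 890)), Pow(Mul(-1, Pow(3, Rational(1, 2))), -1)) = Mul(Mul(Pow(569, -1), 723), Mul(Rational(-1, 3), Pow(3, Rational(1, 2)))) = Mul(Mul(Rational(1, 569), 723), Mul(Rational(-1, 3), Pow(3, Rational(1, 2)))) = Mul(Rational(723, 569), Mul(Rational(-1, 3), Pow(3, Rational(1, 2)))) = Mul(Rational(-241, 569), Pow(3, Rational(1, 2)))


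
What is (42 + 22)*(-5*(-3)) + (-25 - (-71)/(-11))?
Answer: 10214/11 ≈ 928.54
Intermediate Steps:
(42 + 22)*(-5*(-3)) + (-25 - (-71)/(-11)) = 64*15 + (-25 - (-71)*(-1)/11) = 960 + (-25 - 1*71/11) = 960 + (-25 - 71/11) = 960 - 346/11 = 10214/11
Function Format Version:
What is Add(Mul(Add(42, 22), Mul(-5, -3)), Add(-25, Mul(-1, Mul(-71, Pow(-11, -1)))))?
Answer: Rational(10214, 11) ≈ 928.54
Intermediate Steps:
Add(Mul(Add(42, 22), Mul(-5, -3)), Add(-25, Mul(-1, Mul(-71, Pow(-11, -1))))) = Add(Mul(64, 15), Add(-25, Mul(-1, Mul(-71, Rational(-1, 11))))) = Add(960, Add(-25, Mul(-1, Rational(71, 11)))) = Add(960, Add(-25, Rational(-71, 11))) = Add(960, Rational(-346, 11)) = Rational(10214, 11)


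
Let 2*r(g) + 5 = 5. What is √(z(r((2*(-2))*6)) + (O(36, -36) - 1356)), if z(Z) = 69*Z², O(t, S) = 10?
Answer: I*√1346 ≈ 36.688*I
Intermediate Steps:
r(g) = 0 (r(g) = -5/2 + (½)*5 = -5/2 + 5/2 = 0)
√(z(r((2*(-2))*6)) + (O(36, -36) - 1356)) = √(69*0² + (10 - 1356)) = √(69*0 - 1346) = √(0 - 1346) = √(-1346) = I*√1346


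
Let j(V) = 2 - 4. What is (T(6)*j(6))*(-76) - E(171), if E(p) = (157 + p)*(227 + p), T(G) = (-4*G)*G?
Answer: -152432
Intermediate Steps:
j(V) = -2
T(G) = -4*G²
(T(6)*j(6))*(-76) - E(171) = (-4*6²*(-2))*(-76) - (35639 + 171² + 384*171) = (-4*36*(-2))*(-76) - (35639 + 29241 + 65664) = -144*(-2)*(-76) - 1*130544 = 288*(-76) - 130544 = -21888 - 130544 = -152432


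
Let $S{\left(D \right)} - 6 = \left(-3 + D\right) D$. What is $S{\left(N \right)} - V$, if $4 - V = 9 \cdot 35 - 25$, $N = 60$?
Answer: $3712$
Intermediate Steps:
$V = -286$ ($V = 4 - \left(9 \cdot 35 - 25\right) = 4 - \left(315 - 25\right) = 4 - 290 = -286$)
$S{\left(D \right)} = 6 + D \left(-3 + D\right)$ ($S{\left(D \right)} = 6 + \left(-3 + D\right) D = 6 + D \left(-3 + D\right)$)
$S{\left(N \right)} - V = \left(6 + 60^{2} - 180\right) - -286 = \left(6 + 3600 - 180\right) + 286 = 3426 + 286 = 3712$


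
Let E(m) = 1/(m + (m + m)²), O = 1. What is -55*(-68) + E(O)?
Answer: 18701/5 ≈ 3740.2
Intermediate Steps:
E(m) = 1/(m + 4*m²) (E(m) = 1/(m + (2*m)²) = 1/(m + 4*m²))
-55*(-68) + E(O) = -55*(-68) + 1/(1*(1 + 4*1)) = 3740 + 1/(1 + 4) = 3740 + 1/5 = 3740 + 1*(⅕) = 3740 + ⅕ = 18701/5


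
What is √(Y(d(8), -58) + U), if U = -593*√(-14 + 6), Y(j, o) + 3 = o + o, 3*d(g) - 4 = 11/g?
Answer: √(-119 - 1186*I*√2) ≈ 27.951 - 30.004*I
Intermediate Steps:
d(g) = 4/3 + 11/(3*g) (d(g) = 4/3 + (11/g)/3 = 4/3 + 11/(3*g))
Y(j, o) = -3 + 2*o (Y(j, o) = -3 + (o + o) = -3 + 2*o)
U = -1186*I*√2 ≈ -1677.3*I
√(Y(d(8), -58) + U) = √((-3 + 2*(-58)) - 1186*I*√2) = √((-3 - 116) - 1186*I*√2) = √(-119 - 1186*I*√2)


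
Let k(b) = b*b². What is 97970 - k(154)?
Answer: -3554294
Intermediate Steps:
k(b) = b³
97970 - k(154) = 97970 - 1*154³ = 97970 - 1*3652264 = 97970 - 3652264 = -3554294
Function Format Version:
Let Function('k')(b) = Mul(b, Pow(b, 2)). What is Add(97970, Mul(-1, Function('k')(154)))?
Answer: -3554294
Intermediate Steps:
Function('k')(b) = Pow(b, 3)
Add(97970, Mul(-1, Function('k')(154))) = Add(97970, Mul(-1, Pow(154, 3))) = Add(97970, Mul(-1, 3652264)) = Add(97970, -3652264) = -3554294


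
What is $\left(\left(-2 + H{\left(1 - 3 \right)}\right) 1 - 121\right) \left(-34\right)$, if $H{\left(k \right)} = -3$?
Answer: $4284$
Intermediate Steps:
$\left(\left(-2 + H{\left(1 - 3 \right)}\right) 1 - 121\right) \left(-34\right) = \left(\left(-2 - 3\right) 1 - 121\right) \left(-34\right) = \left(\left(-5\right) 1 - 121\right) \left(-34\right) = \left(-5 - 121\right) \left(-34\right) = \left(-126\right) \left(-34\right) = 4284$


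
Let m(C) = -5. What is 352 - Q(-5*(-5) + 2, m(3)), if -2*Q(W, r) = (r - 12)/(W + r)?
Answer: 15471/44 ≈ 351.61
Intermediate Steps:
Q(W, r) = -(-12 + r)/(2*(W + r)) (Q(W, r) = -(r - 12)/(2*(W + r)) = -(-12 + r)/(2*(W + r)))
352 - Q(-5*(-5) + 2, m(3)) = 352 - (6 - ½*(-5))/((-5*(-5) + 2) - 5) = 352 - (6 + 5/2)/((25 + 2) - 5) = 352 - 17/((27 - 5)*2) = 352 - 17/(22*2) = 352 - 1*17/44 = 352 - 17/44 = 15471/44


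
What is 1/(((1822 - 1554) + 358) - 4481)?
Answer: -1/3855 ≈ -0.00025940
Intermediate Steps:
1/(((1822 - 1554) + 358) - 4481) = 1/((268 + 358) - 4481) = 1/(626 - 4481) = 1/(-3855) = -1/3855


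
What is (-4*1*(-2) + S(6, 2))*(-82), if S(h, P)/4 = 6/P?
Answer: -1640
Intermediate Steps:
S(h, P) = 24/P (S(h, P) = 4*(6/P) = 24/P)
(-4*1*(-2) + S(6, 2))*(-82) = (-4*1*(-2) + 24/2)*(-82) = (-4*(-2) + 24*(½))*(-82) = (8 + 12)*(-82) = 20*(-82) = -1640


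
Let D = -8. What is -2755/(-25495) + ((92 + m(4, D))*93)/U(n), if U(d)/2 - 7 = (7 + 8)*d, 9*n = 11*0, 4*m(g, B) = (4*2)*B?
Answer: 18023723/35693 ≈ 504.97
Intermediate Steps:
m(g, B) = 2*B (m(g, B) = ((4*2)*B)/4 = (8*B)/4 = 2*B)
n = 0 (n = (11*0)/9 = (1/9)*0 = 0)
U(d) = 14 + 30*d (U(d) = 14 + 2*((7 + 8)*d) = 14 + 2*(15*d) = 14 + 30*d)
-2755/(-25495) + ((92 + m(4, D))*93)/U(n) = -2755/(-25495) + ((92 + 2*(-8))*93)/(14 + 30*0) = -2755*(-1/25495) + ((92 - 16)*93)/(14 + 0) = 551/5099 + (76*93)/14 = 551/5099 + 7068*(1/14) = 551/5099 + 3534/7 = 18023723/35693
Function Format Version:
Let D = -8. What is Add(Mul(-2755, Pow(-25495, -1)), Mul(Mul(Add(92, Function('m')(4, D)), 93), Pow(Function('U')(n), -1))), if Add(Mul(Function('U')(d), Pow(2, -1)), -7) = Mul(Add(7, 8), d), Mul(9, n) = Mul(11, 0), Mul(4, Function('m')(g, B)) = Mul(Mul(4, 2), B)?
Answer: Rational(18023723, 35693) ≈ 504.97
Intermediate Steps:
Function('m')(g, B) = Mul(2, B) (Function('m')(g, B) = Mul(Rational(1, 4), Mul(Mul(4, 2), B)) = Mul(Rational(1, 4), Mul(8, B)) = Mul(2, B))
n = 0 (n = Mul(Rational(1, 9), Mul(11, 0)) = Mul(Rational(1, 9), 0) = 0)
Function('U')(d) = Add(14, Mul(30, d)) (Function('U')(d) = Add(14, Mul(2, Mul(Add(7, 8), d))) = Add(14, Mul(2, Mul(15, d))) = Add(14, Mul(30, d)))
Add(Mul(-2755, Pow(-25495, -1)), Mul(Mul(Add(92, Function('m')(4, D)), 93), Pow(Function('U')(n), -1))) = Add(Mul(-2755, Pow(-25495, -1)), Mul(Mul(Add(92, Mul(2, -8)), 93), Pow(Add(14, Mul(30, 0)), -1))) = Add(Mul(-2755, Rational(-1, 25495)), Mul(Mul(Add(92, -16), 93), Pow(Add(14, 0), -1))) = Add(Rational(551, 5099), Mul(Mul(76, 93), Pow(14, -1))) = Add(Rational(551, 5099), Mul(7068, Rational(1, 14))) = Add(Rational(551, 5099), Rational(3534, 7)) = Rational(18023723, 35693)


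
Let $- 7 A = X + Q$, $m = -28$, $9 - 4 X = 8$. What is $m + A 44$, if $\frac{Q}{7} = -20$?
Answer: $\frac{5953}{7} \approx 850.43$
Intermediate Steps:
$Q = -140$ ($Q = 7 \left(-20\right) = -140$)
$X = \frac{1}{4}$ ($X = \frac{9}{4} - 2 = \frac{1}{4} \approx 0.25$)
$A = \frac{559}{28}$ ($A = - \frac{\frac{1}{4} - 140}{7} = \left(- \frac{1}{7}\right) \left(- \frac{559}{4}\right) = \frac{559}{28} \approx 19.964$)
$m + A 44 = -28 + \frac{559}{28} \cdot 44 = -28 + \frac{6149}{7} = \frac{5953}{7}$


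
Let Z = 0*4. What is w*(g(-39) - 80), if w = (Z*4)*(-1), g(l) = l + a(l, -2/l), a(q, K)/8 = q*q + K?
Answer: 0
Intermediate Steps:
a(q, K) = 8*K + 8*q**2 (a(q, K) = 8*(q*q + K) = 8*(q**2 + K) = 8*(K + q**2) = 8*K + 8*q**2)
Z = 0
g(l) = l - 16/l + 8*l**2 (g(l) = l + (8*(-2/l) + 8*l**2) = l + (-16/l + 8*l**2) = l - 16/l + 8*l**2)
w = 0 (w = (0*4)*(-1) = 0*(-1) = 0)
w*(g(-39) - 80) = 0*((-39 - 16/(-39) + 8*(-39)**2) - 80) = 0*((-39 - 16*(-1/39) + 8*1521) - 80) = 0*((-39 + 16/39 + 12168) - 80) = 0*(473047/39 - 80) = 0*(469927/39) = 0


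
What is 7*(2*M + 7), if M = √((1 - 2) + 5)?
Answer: 77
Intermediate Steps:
M = 2 (M = √(-1 + 5) = √4 = 2)
7*(2*M + 7) = 7*(2*2 + 7) = 7*(4 + 7) = 7*11 = 77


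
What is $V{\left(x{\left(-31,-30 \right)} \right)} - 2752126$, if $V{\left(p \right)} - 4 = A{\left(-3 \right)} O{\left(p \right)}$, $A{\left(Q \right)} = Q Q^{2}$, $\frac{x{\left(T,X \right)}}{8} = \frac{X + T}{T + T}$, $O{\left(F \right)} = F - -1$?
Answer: $- \frac{85323207}{31} \approx -2.7524 \cdot 10^{6}$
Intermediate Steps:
$O{\left(F \right)} = 1 + F$ ($O{\left(F \right)} = F + 1 = 1 + F$)
$x{\left(T,X \right)} = \frac{4 \left(T + X\right)}{T}$ ($x{\left(T,X \right)} = 8 \frac{X + T}{T + T} = 8 \frac{T + X}{2 T} = \frac{4 \left(T + X\right)}{T}$)
$A{\left(Q \right)} = Q^{3}$
$V{\left(p \right)} = -23 - 27 p$ ($V{\left(p \right)} = 4 + \left(-3\right)^{3} \left(1 + p\right) = 4 - 27 \left(1 + p\right) = 4 - \left(27 + 27 p\right) = -23 - 27 p$)
$V{\left(x{\left(-31,-30 \right)} \right)} - 2752126 = \left(-23 - 27 \left(4 + 4 \left(-30\right) \frac{1}{-31}\right)\right) - 2752126 = \left(-23 - 27 \left(4 + 4 \left(-30\right) \left(- \frac{1}{31}\right)\right)\right) - 2752126 = \left(-23 - 27 \left(4 + \frac{120}{31}\right)\right) - 2752126 = \left(-23 - \frac{6588}{31}\right) - 2752126 = - \frac{7301}{31} - 2752126 = - \frac{85323207}{31}$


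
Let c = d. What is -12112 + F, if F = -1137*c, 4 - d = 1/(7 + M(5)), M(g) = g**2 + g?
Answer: -615283/37 ≈ -16629.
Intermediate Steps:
M(g) = g + g**2
d = 147/37 (d = 4 - 1/(7 + 5*(1 + 5)) = 4 - 1/(7 + 5*6) = 4 - 1/(7 + 30) = 4 - 1/37 = 147/37 ≈ 3.9730)
c = 147/37 ≈ 3.9730
F = -167139/37 (F = -1137*147/37 = -167139/37 ≈ -4517.3)
-12112 + F = -12112 - 167139/37 = -615283/37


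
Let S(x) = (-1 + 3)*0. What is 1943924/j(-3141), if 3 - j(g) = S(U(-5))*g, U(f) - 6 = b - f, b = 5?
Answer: 1943924/3 ≈ 6.4798e+5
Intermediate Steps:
U(f) = 11 - f (U(f) = 6 + (5 - f) = 11 - f)
S(x) = 0 (S(x) = 2*0 = 0)
j(g) = 3 (j(g) = 3 - 0*g = 3 - 1*0 = 3 + 0 = 3)
1943924/j(-3141) = 1943924/3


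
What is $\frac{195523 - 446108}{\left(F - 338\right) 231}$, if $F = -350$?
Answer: $\frac{250585}{158928} \approx 1.5767$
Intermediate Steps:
$\frac{195523 - 446108}{\left(F - 338\right) 231} = \frac{195523 - 446108}{\left(-350 - 338\right) 231} = - \frac{250585}{\left(-688\right) 231} = - \frac{250585}{-158928} = \left(-250585\right) \left(- \frac{1}{158928}\right) = \frac{250585}{158928}$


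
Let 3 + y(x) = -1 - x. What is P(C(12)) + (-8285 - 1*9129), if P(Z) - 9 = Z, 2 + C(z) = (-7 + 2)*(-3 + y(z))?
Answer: -17312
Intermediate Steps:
y(x) = -4 - x (y(x) = -3 + (-1 - x) = -4 - x)
C(z) = 33 + 5*z (C(z) = -2 + (-7 + 2)*(-3 + (-4 - z)) = -2 - 5*(-7 - z) = -2 + (35 + 5*z) = 33 + 5*z)
P(Z) = 9 + Z
P(C(12)) + (-8285 - 1*9129) = (9 + (33 + 5*12)) + (-8285 - 1*9129) = (9 + (33 + 60)) + (-8285 - 9129) = (9 + 93) - 17414 = 102 - 17414 = -17312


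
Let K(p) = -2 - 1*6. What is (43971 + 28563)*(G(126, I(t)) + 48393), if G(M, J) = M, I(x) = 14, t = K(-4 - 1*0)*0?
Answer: 3519277146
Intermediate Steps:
K(p) = -8 (K(p) = -2 - 6 = -8)
t = 0 (t = -8*0 = 0)
(43971 + 28563)*(G(126, I(t)) + 48393) = (43971 + 28563)*(126 + 48393) = 72534*48519 = 3519277146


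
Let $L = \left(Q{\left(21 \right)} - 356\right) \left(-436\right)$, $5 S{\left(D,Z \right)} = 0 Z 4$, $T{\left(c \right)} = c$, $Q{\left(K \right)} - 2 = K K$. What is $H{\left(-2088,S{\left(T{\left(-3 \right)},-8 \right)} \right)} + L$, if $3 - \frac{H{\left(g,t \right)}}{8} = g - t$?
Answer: $-21204$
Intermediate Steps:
$Q{\left(K \right)} = 2 + K^{2}$ ($Q{\left(K \right)} = 2 + K K = 2 + K^{2}$)
$S{\left(D,Z \right)} = 0$ ($S{\left(D,Z \right)} = \frac{0 Z 4}{5} = \frac{0 \cdot 4}{5} = \frac{1}{5} \cdot 0 = 0$)
$H{\left(g,t \right)} = 24 - 8 g + 8 t$ ($H{\left(g,t \right)} = 24 - 8 \left(g - t\right) = 24 - \left(- 8 t + 8 g\right) = 24 - 8 g + 8 t$)
$L = -37932$ ($L = \left(\left(2 + 21^{2}\right) - 356\right) \left(-436\right) = \left(\left(2 + 441\right) - 356\right) \left(-436\right) = \left(443 - 356\right) \left(-436\right) = 87 \left(-436\right) = -37932$)
$H{\left(-2088,S{\left(T{\left(-3 \right)},-8 \right)} \right)} + L = \left(24 - -16704 + 8 \cdot 0\right) - 37932 = \left(24 + 16704 + 0\right) - 37932 = 16728 - 37932 = -21204$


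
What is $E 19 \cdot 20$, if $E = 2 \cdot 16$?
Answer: $12160$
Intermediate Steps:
$E = 32$
$E 19 \cdot 20 = 32 \cdot 19 \cdot 20 = 608 \cdot 20 = 12160$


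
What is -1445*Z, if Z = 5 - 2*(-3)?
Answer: -15895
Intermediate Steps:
Z = 11 (Z = 5 + 6 = 11)
-1445*Z = -1445*11 = -15895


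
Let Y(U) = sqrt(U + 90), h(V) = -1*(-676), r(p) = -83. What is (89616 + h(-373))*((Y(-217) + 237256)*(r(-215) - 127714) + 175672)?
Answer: -2737692207773120 - 11539046724*I*sqrt(127) ≈ -2.7377e+15 - 1.3004e+11*I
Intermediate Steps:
h(V) = 676
Y(U) = sqrt(90 + U)
(89616 + h(-373))*((Y(-217) + 237256)*(r(-215) - 127714) + 175672) = (89616 + 676)*((sqrt(90 - 217) + 237256)*(-83 - 127714) + 175672) = 90292*((sqrt(-127) + 237256)*(-127797) + 175672) = 90292*((I*sqrt(127) + 237256)*(-127797) + 175672) = 90292*((237256 + I*sqrt(127))*(-127797) + 175672) = 90292*((-30320605032 - 127797*I*sqrt(127)) + 175672) = 90292*(-30320429360 - 127797*I*sqrt(127)) = -2737692207773120 - 11539046724*I*sqrt(127)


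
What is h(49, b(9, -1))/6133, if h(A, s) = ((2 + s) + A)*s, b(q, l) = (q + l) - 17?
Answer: -378/6133 ≈ -0.061634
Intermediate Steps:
b(q, l) = -17 + l + q (b(q, l) = (l + q) - 17 = -17 + l + q)
h(A, s) = s*(2 + A + s) (h(A, s) = (2 + A + s)*s = s*(2 + A + s))
h(49, b(9, -1))/6133 = ((-17 - 1 + 9)*(2 + 49 + (-17 - 1 + 9)))/6133 = -9*(2 + 49 - 9)*(1/6133) = -9*42*(1/6133) = -378*1/6133 = -378/6133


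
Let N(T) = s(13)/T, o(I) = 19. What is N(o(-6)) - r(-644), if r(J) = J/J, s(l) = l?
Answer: -6/19 ≈ -0.31579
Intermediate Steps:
r(J) = 1
N(T) = 13/T
N(o(-6)) - r(-644) = 13/19 - 1*1 = 13*(1/19) - 1 = 13/19 - 1 = -6/19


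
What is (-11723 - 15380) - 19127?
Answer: -46230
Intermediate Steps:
(-11723 - 15380) - 19127 = -27103 - 19127 = -46230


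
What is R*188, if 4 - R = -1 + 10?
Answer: -940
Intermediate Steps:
R = -5 (R = 4 - (-1 + 10) = 4 - 1*9 = 4 - 9 = -5)
R*188 = -5*188 = -940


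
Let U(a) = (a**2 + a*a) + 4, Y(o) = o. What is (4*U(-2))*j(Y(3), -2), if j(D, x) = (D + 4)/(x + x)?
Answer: -84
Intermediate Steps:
U(a) = 4 + 2*a**2 (U(a) = (a**2 + a**2) + 4 = 2*a**2 + 4 = 4 + 2*a**2)
j(D, x) = (4 + D)/(2*x) (j(D, x) = (4 + D)/((2*x)) = (4 + D)*(1/(2*x)) = (4 + D)/(2*x))
(4*U(-2))*j(Y(3), -2) = (4*(4 + 2*(-2)**2))*((1/2)*(4 + 3)/(-2)) = (4*(4 + 2*4))*((1/2)*(-1/2)*7) = (4*(4 + 8))*(-7/4) = (4*12)*(-7/4) = 48*(-7/4) = -84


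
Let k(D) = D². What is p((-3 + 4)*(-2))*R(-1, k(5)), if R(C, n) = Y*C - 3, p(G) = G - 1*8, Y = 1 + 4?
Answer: 80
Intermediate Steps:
Y = 5
p(G) = -8 + G (p(G) = G - 8 = -8 + G)
R(C, n) = -3 + 5*C (R(C, n) = 5*C - 3 = -3 + 5*C)
p((-3 + 4)*(-2))*R(-1, k(5)) = (-8 + (-3 + 4)*(-2))*(-3 + 5*(-1)) = (-8 + 1*(-2))*(-3 - 5) = (-8 - 2)*(-8) = -10*(-8) = 80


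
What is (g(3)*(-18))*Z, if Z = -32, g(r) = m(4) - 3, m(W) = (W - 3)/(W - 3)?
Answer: -1152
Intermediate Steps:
m(W) = 1 (m(W) = (-3 + W)/(-3 + W) = 1)
g(r) = -2 (g(r) = 1 - 3 = -2)
(g(3)*(-18))*Z = -2*(-18)*(-32) = 36*(-32) = -1152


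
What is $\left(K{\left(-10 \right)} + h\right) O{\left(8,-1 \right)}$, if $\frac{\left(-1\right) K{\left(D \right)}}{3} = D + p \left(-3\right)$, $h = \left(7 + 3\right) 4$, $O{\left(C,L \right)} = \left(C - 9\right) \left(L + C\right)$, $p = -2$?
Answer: $-364$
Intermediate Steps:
$O{\left(C,L \right)} = \left(-9 + C\right) \left(C + L\right)$
$h = 40$ ($h = 10 \cdot 4 = 40$)
$K{\left(D \right)} = -18 - 3 D$ ($K{\left(D \right)} = - 3 \left(D - -6\right) = - 3 \left(D + 6\right) = - 3 \left(6 + D\right) = -18 - 3 D$)
$\left(K{\left(-10 \right)} + h\right) O{\left(8,-1 \right)} = \left(\left(-18 - -30\right) + 40\right) \left(8^{2} - 72 - -9 + 8 \left(-1\right)\right) = \left(\left(-18 + 30\right) + 40\right) \left(64 - 72 + 9 - 8\right) = \left(12 + 40\right) \left(-7\right) = 52 \left(-7\right) = -364$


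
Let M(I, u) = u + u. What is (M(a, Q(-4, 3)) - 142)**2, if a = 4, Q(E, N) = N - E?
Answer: 16384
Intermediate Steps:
M(I, u) = 2*u
(M(a, Q(-4, 3)) - 142)**2 = (2*(3 - 1*(-4)) - 142)**2 = (2*(3 + 4) - 142)**2 = (2*7 - 142)**2 = (14 - 142)**2 = (-128)**2 = 16384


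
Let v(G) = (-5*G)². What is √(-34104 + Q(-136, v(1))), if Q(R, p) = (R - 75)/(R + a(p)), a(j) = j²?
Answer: 11*I*√67397403/489 ≈ 184.67*I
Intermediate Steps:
v(G) = 25*G²
Q(R, p) = (-75 + R)/(R + p²) (Q(R, p) = (R - 75)/(R + p²) = (-75 + R)/(R + p²))
√(-34104 + Q(-136, v(1))) = √(-34104 + (-75 - 136)/(-136 + (25*1²)²)) = √(-34104 - 211/(-136 + (25*1)²)) = √(-34104 - 211/(-136 + 25²)) = √(-34104 - 211/(-136 + 625)) = √(-34104 - 211/489) = √(-16677067/489) = 11*I*√67397403/489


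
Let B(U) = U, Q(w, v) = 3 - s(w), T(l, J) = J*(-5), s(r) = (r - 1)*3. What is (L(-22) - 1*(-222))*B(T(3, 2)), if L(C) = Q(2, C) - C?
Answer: -2440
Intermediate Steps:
s(r) = -3 + 3*r (s(r) = (-1 + r)*3 = -3 + 3*r)
T(l, J) = -5*J
Q(w, v) = 6 - 3*w (Q(w, v) = 3 - (-3 + 3*w) = 3 + (3 - 3*w) = 6 - 3*w)
L(C) = -C (L(C) = (6 - 3*2) - C = (6 - 6) - C = 0 - C = -C)
(L(-22) - 1*(-222))*B(T(3, 2)) = (-1*(-22) - 1*(-222))*(-5*2) = (22 + 222)*(-10) = 244*(-10) = -2440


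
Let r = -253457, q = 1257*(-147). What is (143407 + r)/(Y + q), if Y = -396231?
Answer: 11005/58101 ≈ 0.18941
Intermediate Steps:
q = -184779
(143407 + r)/(Y + q) = (143407 - 253457)/(-396231 - 184779) = -110050/(-581010) = -110050*(-1/581010) = 11005/58101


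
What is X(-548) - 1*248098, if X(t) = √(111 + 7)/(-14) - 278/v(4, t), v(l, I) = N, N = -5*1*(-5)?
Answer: -6202728/25 - √118/14 ≈ -2.4811e+5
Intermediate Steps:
N = 25 (N = -5*(-5) = 25)
v(l, I) = 25
X(t) = -278/25 - √118/14 (X(t) = √(111 + 7)/(-14) - 278/25 = √118*(-1/14) - 278*1/25 = -√118/14 - 278/25 = -278/25 - √118/14)
X(-548) - 1*248098 = (-278/25 - √118/14) - 1*248098 = (-278/25 - √118/14) - 248098 = -6202728/25 - √118/14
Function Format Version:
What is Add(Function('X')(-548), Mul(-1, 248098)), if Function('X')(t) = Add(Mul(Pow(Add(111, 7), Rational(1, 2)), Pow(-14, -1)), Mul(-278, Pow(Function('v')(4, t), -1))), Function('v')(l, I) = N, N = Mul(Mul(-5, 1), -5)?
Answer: Add(Rational(-6202728, 25), Mul(Rational(-1, 14), Pow(118, Rational(1, 2)))) ≈ -2.4811e+5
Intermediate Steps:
N = 25 (N = Mul(-5, -5) = 25)
Function('v')(l, I) = 25
Function('X')(t) = Add(Rational(-278, 25), Mul(Rational(-1, 14), Pow(118, Rational(1, 2)))) (Function('X')(t) = Add(Mul(Pow(Add(111, 7), Rational(1, 2)), Pow(-14, -1)), Mul(-278, Pow(25, -1))) = Add(Mul(Pow(118, Rational(1, 2)), Rational(-1, 14)), Mul(-278, Rational(1, 25))) = Add(Mul(Rational(-1, 14), Pow(118, Rational(1, 2))), Rational(-278, 25)) = Add(Rational(-278, 25), Mul(Rational(-1, 14), Pow(118, Rational(1, 2)))))
Add(Function('X')(-548), Mul(-1, 248098)) = Add(Add(Rational(-278, 25), Mul(Rational(-1, 14), Pow(118, Rational(1, 2)))), Mul(-1, 248098)) = Add(Add(Rational(-278, 25), Mul(Rational(-1, 14), Pow(118, Rational(1, 2)))), -248098) = Add(Rational(-6202728, 25), Mul(Rational(-1, 14), Pow(118, Rational(1, 2))))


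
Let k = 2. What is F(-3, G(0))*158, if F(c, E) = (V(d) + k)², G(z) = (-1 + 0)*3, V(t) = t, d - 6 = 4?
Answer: 22752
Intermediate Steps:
d = 10 (d = 6 + 4 = 10)
G(z) = -3 (G(z) = -1*3 = -3)
F(c, E) = 144 (F(c, E) = (10 + 2)² = 12² = 144)
F(-3, G(0))*158 = 144*158 = 22752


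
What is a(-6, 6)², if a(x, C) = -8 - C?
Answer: 196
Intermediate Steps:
a(-6, 6)² = (-8 - 1*6)² = (-8 - 6)² = (-14)² = 196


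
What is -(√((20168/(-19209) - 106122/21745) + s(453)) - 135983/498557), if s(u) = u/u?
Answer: 135983/498557 - I*√860190285559568865/417699705 ≈ 0.27275 - 2.2204*I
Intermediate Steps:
s(u) = 1
-(√((20168/(-19209) - 106122/21745) + s(453)) - 135983/498557) = -(√((20168/(-19209) - 106122/21745) + 1) - 135983/498557) = -(√((20168*(-1/19209) - 106122*1/21745) + 1) - 135983*1/498557) = -(√((-20168/19209 - 106122/21745) + 1) - 135983/498557) = -(√(-2477050658/417699705 + 1) - 135983/498557) = -(√(-2059350953/417699705) - 135983/498557) = -(I*√860190285559568865/417699705 - 135983/498557) = -(-135983/498557 + I*√860190285559568865/417699705) = 135983/498557 - I*√860190285559568865/417699705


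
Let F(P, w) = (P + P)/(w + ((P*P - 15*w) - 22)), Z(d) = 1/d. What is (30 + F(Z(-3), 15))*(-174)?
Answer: -10895184/2087 ≈ -5220.5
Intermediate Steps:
Z(d) = 1/d
F(P, w) = 2*P/(-22 + P**2 - 14*w) (F(P, w) = (2*P)/(w + ((P**2 - 15*w) - 22)) = (2*P)/(w + (-22 + P**2 - 15*w)) = (2*P)/(-22 + P**2 - 14*w) = 2*P/(-22 + P**2 - 14*w))
(30 + F(Z(-3), 15))*(-174) = (30 - 2/(-3*(22 - (1/(-3))**2 + 14*15)))*(-174) = (30 - 2*(-1/3)/(22 - (-1/3)**2 + 210))*(-174) = (30 - 2*(-1/3)/(22 - 1*1/9 + 210))*(-174) = (30 - 2*(-1/3)/(22 - 1/9 + 210))*(-174) = (30 - 2*(-1/3)/2087/9)*(-174) = (30 - 2*(-1/3)*9/2087)*(-174) = (30 + 6/2087)*(-174) = (62616/2087)*(-174) = -10895184/2087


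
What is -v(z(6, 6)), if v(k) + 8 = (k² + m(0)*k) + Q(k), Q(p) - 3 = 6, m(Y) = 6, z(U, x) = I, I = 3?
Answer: -28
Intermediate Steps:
z(U, x) = 3
Q(p) = 9 (Q(p) = 3 + 6 = 9)
v(k) = 1 + k² + 6*k (v(k) = -8 + ((k² + 6*k) + 9) = -8 + (9 + k² + 6*k) = 1 + k² + 6*k)
-v(z(6, 6)) = -(1 + 3² + 6*3) = -(1 + 9 + 18) = -1*28 = -28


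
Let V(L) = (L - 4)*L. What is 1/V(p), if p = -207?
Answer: 1/43677 ≈ 2.2895e-5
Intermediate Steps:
V(L) = L*(-4 + L) (V(L) = (-4 + L)*L = L*(-4 + L))
1/V(p) = 1/(-207*(-4 - 207)) = 1/(-207*(-211)) = 1/43677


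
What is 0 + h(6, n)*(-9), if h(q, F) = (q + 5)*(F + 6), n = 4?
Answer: -990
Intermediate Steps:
h(q, F) = (5 + q)*(6 + F)
0 + h(6, n)*(-9) = 0 + (30 + 5*4 + 6*6 + 4*6)*(-9) = 0 + (30 + 20 + 36 + 24)*(-9) = 0 + 110*(-9) = 0 - 990 = -990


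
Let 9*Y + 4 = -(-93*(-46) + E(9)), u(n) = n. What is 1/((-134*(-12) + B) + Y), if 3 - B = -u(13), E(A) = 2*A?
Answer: 9/10316 ≈ 0.00087243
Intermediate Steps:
B = 16 (B = 3 - (-1)*13 = 3 - 1*(-13) = 3 + 13 = 16)
Y = -4300/9 (Y = -4/9 + (-(-93*(-46) + 2*9))/9 = -4/9 + (-(4278 + 18))/9 = -4/9 + (-1*4296)/9 = -4/9 + (⅑)*(-4296) = -4/9 - 1432/3 = -4300/9 ≈ -477.78)
1/((-134*(-12) + B) + Y) = 1/((-134*(-12) + 16) - 4300/9) = 1/((1608 + 16) - 4300/9) = 1/(1624 - 4300/9) = 1/(10316/9) = 9/10316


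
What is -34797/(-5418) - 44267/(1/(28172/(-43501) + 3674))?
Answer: -1824994718687615/11223258 ≈ -1.6261e+8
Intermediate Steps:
-34797/(-5418) - 44267/(1/(28172/(-43501) + 3674)) = -34797*(-1/5418) - 44267/(1/(28172*(-1/43501) + 3674)) = 1657/258 - 44267/(1/(-28172/43501 + 3674)) = 1657/258 - 44267/(1/(159794502/43501)) = 1657/258 - 44267/43501/159794502 = 1657/258 - 44267*159794502/43501 = 1657/258 - 7073623220034/43501 = -1824994718687615/11223258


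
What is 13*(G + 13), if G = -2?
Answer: 143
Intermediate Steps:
13*(G + 13) = 13*(-2 + 13) = 13*11 = 143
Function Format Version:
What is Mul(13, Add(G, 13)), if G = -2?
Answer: 143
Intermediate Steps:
Mul(13, Add(G, 13)) = Mul(13, Add(-2, 13)) = Mul(13, 11) = 143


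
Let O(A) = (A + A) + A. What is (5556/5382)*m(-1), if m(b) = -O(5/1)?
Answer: -4630/299 ≈ -15.485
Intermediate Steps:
O(A) = 3*A (O(A) = 2*A + A = 3*A)
m(b) = -15 (m(b) = -3*5/1 = -3*5*1 = -3*5 = -1*15 = -15)
(5556/5382)*m(-1) = (5556/5382)*(-15) = (5556*(1/5382))*(-15) = (926/897)*(-15) = -4630/299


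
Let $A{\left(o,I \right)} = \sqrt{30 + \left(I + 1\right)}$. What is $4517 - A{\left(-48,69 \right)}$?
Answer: $4507$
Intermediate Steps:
$A{\left(o,I \right)} = \sqrt{31 + I}$ ($A{\left(o,I \right)} = \sqrt{30 + \left(1 + I\right)} = \sqrt{31 + I}$)
$4517 - A{\left(-48,69 \right)} = 4517 - \sqrt{31 + 69} = 4517 - \sqrt{100} = 4517 - 10 = 4507$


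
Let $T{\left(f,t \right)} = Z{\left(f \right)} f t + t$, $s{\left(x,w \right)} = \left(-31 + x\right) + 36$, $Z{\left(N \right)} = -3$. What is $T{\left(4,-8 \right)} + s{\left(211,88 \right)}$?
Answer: $304$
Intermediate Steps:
$s{\left(x,w \right)} = 5 + x$
$T{\left(f,t \right)} = t - 3 f t$ ($T{\left(f,t \right)} = - 3 f t + t = t - 3 f t$)
$T{\left(4,-8 \right)} + s{\left(211,88 \right)} = - 8 \left(1 - 12\right) + \left(5 + 211\right) = - 8 \left(1 - 12\right) + 216 = \left(-8\right) \left(-11\right) + 216 = 88 + 216 = 304$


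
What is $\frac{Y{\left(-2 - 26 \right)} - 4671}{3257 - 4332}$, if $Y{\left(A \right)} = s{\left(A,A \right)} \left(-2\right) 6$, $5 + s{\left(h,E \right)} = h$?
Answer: $\frac{171}{43} \approx 3.9767$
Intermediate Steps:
$s{\left(h,E \right)} = -5 + h$
$Y{\left(A \right)} = 60 - 12 A$ ($Y{\left(A \right)} = \left(-5 + A\right) \left(-2\right) 6 = \left(10 - 2 A\right) 6 = 60 - 12 A$)
$\frac{Y{\left(-2 - 26 \right)} - 4671}{3257 - 4332} = \frac{\left(60 - 12 \left(-2 - 26\right)\right) - 4671}{3257 - 4332} = \frac{\left(60 - -336\right) - 4671}{3257 - 4332} = \frac{\left(60 + 336\right) - 4671}{-1075} = \left(396 - 4671\right) \left(- \frac{1}{1075}\right) = \left(-4275\right) \left(- \frac{1}{1075}\right) = \frac{171}{43}$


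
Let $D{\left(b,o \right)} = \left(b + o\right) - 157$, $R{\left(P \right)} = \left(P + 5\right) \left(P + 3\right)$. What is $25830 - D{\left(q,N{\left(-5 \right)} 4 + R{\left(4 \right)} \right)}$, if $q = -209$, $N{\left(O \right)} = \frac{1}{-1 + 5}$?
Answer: $26132$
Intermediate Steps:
$R{\left(P \right)} = \left(3 + P\right) \left(5 + P\right)$ ($R{\left(P \right)} = \left(5 + P\right) \left(3 + P\right) = \left(3 + P\right) \left(5 + P\right)$)
$N{\left(O \right)} = \frac{1}{4}$
$D{\left(b,o \right)} = -157 + b + o$
$25830 - D{\left(q,N{\left(-5 \right)} 4 + R{\left(4 \right)} \right)} = 25830 - \left(-157 - 209 + \left(\frac{1}{4} \cdot 4 + \left(15 + 4^{2} + 8 \cdot 4\right)\right)\right) = 25830 - \left(-157 - 209 + \left(1 + \left(15 + 16 + 32\right)\right)\right) = 25830 - \left(-157 - 209 + \left(1 + 63\right)\right) = 25830 - \left(-157 - 209 + 64\right) = 25830 - -302 = 25830 + 302 = 26132$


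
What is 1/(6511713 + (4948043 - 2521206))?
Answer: 1/8938550 ≈ 1.1188e-7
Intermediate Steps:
1/(6511713 + (4948043 - 2521206)) = 1/(6511713 + 2426837) = 1/8938550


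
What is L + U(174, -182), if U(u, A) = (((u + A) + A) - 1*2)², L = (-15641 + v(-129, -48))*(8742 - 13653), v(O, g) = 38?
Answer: 76663197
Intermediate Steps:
L = 76626333 (L = (-15641 + 38)*(8742 - 13653) = -15603*(-4911) = 76626333)
U(u, A) = (-2 + u + 2*A)² (U(u, A) = (((A + u) + A) - 2)² = ((u + 2*A) - 2)² = (-2 + u + 2*A)²)
L + U(174, -182) = 76626333 + (-2 + 174 + 2*(-182))² = 76626333 + (-2 + 174 - 364)² = 76626333 + (-192)² = 76626333 + 36864 = 76663197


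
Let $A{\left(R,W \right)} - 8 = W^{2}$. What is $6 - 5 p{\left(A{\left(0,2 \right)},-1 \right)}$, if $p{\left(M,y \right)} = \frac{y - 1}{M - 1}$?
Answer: $\frac{76}{11} \approx 6.9091$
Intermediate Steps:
$A{\left(R,W \right)} = 8 + W^{2}$
$p{\left(M,y \right)} = \frac{-1 + y}{-1 + M}$
$6 - 5 p{\left(A{\left(0,2 \right)},-1 \right)} = 6 - 5 \frac{-1 - 1}{-1 + \left(8 + 2^{2}\right)} = 6 - 5 \frac{1}{-1 + \left(8 + 4\right)} \left(-2\right) = 6 - 5 \frac{1}{-1 + 12} \left(-2\right) = 6 - 5 \cdot \frac{1}{11} \left(-2\right) = 6 - - \frac{10}{11} = 6 + \frac{10}{11} = \frac{76}{11}$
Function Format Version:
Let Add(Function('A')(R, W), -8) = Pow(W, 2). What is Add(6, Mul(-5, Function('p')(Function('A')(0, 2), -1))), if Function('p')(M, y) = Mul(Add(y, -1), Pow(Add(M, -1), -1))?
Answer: Rational(76, 11) ≈ 6.9091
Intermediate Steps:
Function('A')(R, W) = Add(8, Pow(W, 2))
Function('p')(M, y) = Mul(Pow(Add(-1, M), -1), Add(-1, y)) (Function('p')(M, y) = Mul(Add(-1, y), Pow(Add(-1, M), -1)) = Mul(Pow(Add(-1, M), -1), Add(-1, y)))
Add(6, Mul(-5, Function('p')(Function('A')(0, 2), -1))) = Add(6, Mul(-5, Mul(Pow(Add(-1, Add(8, Pow(2, 2))), -1), Add(-1, -1)))) = Add(6, Mul(-5, Mul(Pow(Add(-1, Add(8, 4)), -1), -2))) = Add(6, Mul(-5, Mul(Pow(Add(-1, 12), -1), -2))) = Add(6, Mul(-5, Mul(Pow(11, -1), -2))) = Add(6, Mul(-5, Mul(Rational(1, 11), -2))) = Add(6, Mul(-5, Rational(-2, 11))) = Add(6, Rational(10, 11)) = Rational(76, 11)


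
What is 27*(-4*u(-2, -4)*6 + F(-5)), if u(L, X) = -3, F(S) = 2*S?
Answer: 1674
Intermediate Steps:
27*(-4*u(-2, -4)*6 + F(-5)) = 27*(-4*(-3)*6 + 2*(-5)) = 27*(12*6 - 10) = 27*(72 - 10) = 27*62 = 1674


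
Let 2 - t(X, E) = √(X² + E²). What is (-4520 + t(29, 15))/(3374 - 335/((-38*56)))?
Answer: -9614304/7180207 - 2128*√1066/7180207 ≈ -1.3487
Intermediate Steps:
t(X, E) = 2 - √(E² + X²) (t(X, E) = 2 - √(X² + E²) = 2 - √(E² + X²))
(-4520 + t(29, 15))/(3374 - 335/((-38*56))) = (-4520 + (2 - √(15² + 29²)))/(3374 - 335/((-38*56))) = (-4520 + (2 - √(225 + 841)))/(3374 - 335/(-2128)) = (-4520 + (2 - √1066))/(3374 - 335*(-1/2128)) = (-4518 - √1066)/(3374 + 335/2128) = (-4518 - √1066)/(7180207/2128) = (-4518 - √1066)*(2128/7180207) = -9614304/7180207 - 2128*√1066/7180207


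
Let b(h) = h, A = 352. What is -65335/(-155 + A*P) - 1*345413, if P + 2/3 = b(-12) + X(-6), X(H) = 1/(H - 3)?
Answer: -2892716272/8375 ≈ -3.4540e+5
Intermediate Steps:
X(H) = 1/(-3 + H)
P = -115/9 (P = -⅔ + (-12 + 1/(-3 - 6)) = -⅔ + (-12 + 1/(-9)) = -⅔ + (-12 - ⅑) = -⅔ - 109/9 = -115/9 ≈ -12.778)
-65335/(-155 + A*P) - 1*345413 = -65335/(-155 + 352*(-115/9)) - 1*345413 = -65335/(-155 - 40480/9) - 345413 = -65335/(-41875/9) - 345413 = -65335*(-9/41875) - 345413 = 117603/8375 - 345413 = -2892716272/8375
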